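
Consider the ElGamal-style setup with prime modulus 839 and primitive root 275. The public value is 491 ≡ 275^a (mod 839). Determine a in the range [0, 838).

Baby-step giant-step with m = ceil(sqrt(838)) = 29.
Baby table (275^j mod 839 for j=0..28):
  0:1  1:275  2:115  3:582  4:640  5:649  6:607  7:803
  8:168  9:55  10:23  11:452  12:128  13:801  14:457  15:664
  16:537  17:11  18:508  19:426  20:529  21:328  22:427  23:804
  24:443  25:170  26:605  27:253  28:777
Giant step factor: 275^(-29) ≡ 463 (mod 839).
Scan 491·463^i mod 839 for i = 0, 1, …:
  i=0: 491   i=1: 803
Match at i=1, j=7: a = 1·29 + 7 = 36.

36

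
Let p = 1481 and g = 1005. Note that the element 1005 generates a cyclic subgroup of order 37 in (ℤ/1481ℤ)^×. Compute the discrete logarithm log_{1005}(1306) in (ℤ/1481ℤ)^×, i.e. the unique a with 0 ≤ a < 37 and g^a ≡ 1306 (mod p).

Successive powers of 1005 modulo 1481:
  1005^0=1  1005^1=1005  1005^2=1464  1005^3=687  1005^4=289  1005^5=169
  1005^6=1011  1005^7=89  1005^8=585  1005^9=1449  1005^10=422  1005^11=544
  1005^12=231  1005^13=1119  1005^14=516  1005^15=230  1005^16=114  1005^17=533
  1005^18=1024  1005^19=1306
So 1005^19 ≡ 1306 (mod 1481), giving a = 19.

19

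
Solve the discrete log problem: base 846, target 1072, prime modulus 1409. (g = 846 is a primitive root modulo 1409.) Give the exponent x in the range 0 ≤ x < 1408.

1079

Baby-step giant-step with m = ceil(sqrt(1408)) = 38.
Baby table (846^j mod 1409 for j=0..37):
  0:1  1:846  2:1353  3:530  4:318  5:1318  6:509  7:869
  8:1085  9:651  10:1236  11:178  12:1234  13:1304  14:1346  15:244
  16:710  17:426  18:1101  19:97  20:340  21:204  22:686  23:1257
  24:1036  25:58  26:1162  27:979  28:1151  29:127  30:358  31:1342
  32:1087  33:934  34:1124  35:1238  36:461  37:1122
Giant step factor: 846^(-38) ≡ 90 (mod 1409).
Scan 1072·90^i mod 1409 for i = 0, 1, …:
  i=0: 1072   i=1: 668   i=2: 942   i=3: 240
  i=4: 465   i=5: 989   i=6: 243   i=7: 735
  i=8: 1336   i=9: 475     …   i=27: 535
  i=28: 244
Match at i=28, j=15: x = 28·38 + 15 = 1079.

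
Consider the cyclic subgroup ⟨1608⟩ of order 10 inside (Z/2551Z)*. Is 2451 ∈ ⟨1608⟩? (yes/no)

⟨1608⟩ has order 10; its elements mod 2551 are {1, 362, 468, 943, 1050, 1501, 1608, 2083, 2189, 2550}.
2451 is not in this set.

no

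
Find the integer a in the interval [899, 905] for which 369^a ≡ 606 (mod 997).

Compute 369^899 mod 997 = 348, then multiply by 369 repeatedly:
  369^899=348  369^900=796  369^901=606
Found 606 at exponent 901.

901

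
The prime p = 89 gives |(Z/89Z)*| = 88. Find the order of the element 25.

The order of 25 must divide p − 1 = 88 = 2^3 · 11.
Divisors: 1, 2, 4, 8, 11, 22, 44, 88.
Check each in increasing order: 25^1 ≡ 25;  25^2 ≡ 2;  25^4 ≡ 4;  25^8 ≡ 16;  25^11 ≡ 88;  25^22 ≡ 1.
Smallest exponent giving 1 is 22.

22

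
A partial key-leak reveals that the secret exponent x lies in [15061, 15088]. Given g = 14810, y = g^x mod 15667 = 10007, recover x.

15088

Compute 14810^15061 mod 15667 = 5427, then multiply by 14810 repeatedly:
  14810^15061=5427  14810^15062=2160  14810^15063=13253  14810^15064=754  14810^15065=11836
  14810^15066=8764  14810^15067=9412  14810^15068=2421  14810^15069=8914  14810^15070=6198
  14810^15071=15094  14810^15072=5384  14810^15073=7677  14810^15074=951  14810^15075=15344
  14810^15076=10472  14810^15077=2687  14810^15078=290  14810^15079=2142  14810^15080=13012
  14810^15081=3620  14810^15082=15393  14810^15083=15480  14810^15084=3589  14810^15085=10626
  14810^15086=11712  14810^15087=5363  14810^15088=10007
Found 10007 at exponent 15088.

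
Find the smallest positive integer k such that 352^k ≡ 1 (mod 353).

2

The order of 352 must divide p − 1 = 352 = 2^5 · 11.
Divisors: 1, 2, 4, 8, 11, 16, 22, 32, 44, 88, 176, 352.
Check each in increasing order: 352^1 ≡ 352;  352^2 ≡ 1.
Smallest exponent giving 1 is 2.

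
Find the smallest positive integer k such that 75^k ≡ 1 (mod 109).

9

The order of 75 must divide p − 1 = 108 = 2^2 · 3^3.
Divisors: 1, 2, 3, 4, 6, 9, 12, 18, 27, 36, 54, 108.
Check each in increasing order: 75^1 ≡ 75;  75^2 ≡ 66;  75^3 ≡ 45;  75^4 ≡ 105;  75^6 ≡ 63;  75^9 ≡ 1.
Smallest exponent giving 1 is 9.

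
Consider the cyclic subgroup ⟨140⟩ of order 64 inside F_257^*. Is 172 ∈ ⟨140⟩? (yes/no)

no

172 ∈ ⟨140⟩ iff 172^64 ≡ 1 (mod 257), since |⟨140⟩| = 64.
172^64 mod 257 = 16.
Since 16 ≠ 1, 172 does not lie in the subgroup.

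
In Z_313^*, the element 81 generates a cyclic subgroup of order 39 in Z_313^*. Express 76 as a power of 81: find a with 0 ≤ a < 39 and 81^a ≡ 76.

28

Successive powers of 81 modulo 313:
  81^0=1  81^1=81  81^2=301  81^3=280  81^4=144  81^5=83
  81^6=150  81^7=256  81^8=78  81^9=58  81^10=3  81^11=243
  81^12=277  81^13=214  81^14=119  81^15=249  81^16=137  81^17=142
  81^18=234  81^19=174  81^20=9  81^21=103  81^22=205  81^23=16
  81^24=44  81^25=121  81^26=98  81^27=113  81^28=76
So 81^28 ≡ 76 (mod 313), giving a = 28.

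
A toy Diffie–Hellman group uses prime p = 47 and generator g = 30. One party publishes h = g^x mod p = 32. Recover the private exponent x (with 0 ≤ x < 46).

20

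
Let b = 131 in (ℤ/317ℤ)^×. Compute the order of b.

The order of 131 must divide p − 1 = 316 = 2^2 · 79.
Divisors: 1, 2, 4, 79, 158, 316.
Check each in increasing order: 131^1 ≡ 131;  131^2 ≡ 43;  131^4 ≡ 264;  131^79 ≡ 1.
Smallest exponent giving 1 is 79.

79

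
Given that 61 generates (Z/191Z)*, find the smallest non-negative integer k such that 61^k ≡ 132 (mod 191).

Baby-step giant-step with m = ceil(sqrt(190)) = 14.
Baby table (61^j mod 191 for j=0..13):
  0:1  1:61  2:92  3:73  4:60  5:31  6:172  7:178
  8:162  9:141  10:6  11:175  12:170  13:56
Giant step factor: 61^(-14) ≡ 26 (mod 191).
Scan 132·26^i mod 191 for i = 0, 1, …:
  i=0: 132   i=1: 185   i=2: 35   i=3: 146
  i=4: 167   i=5: 140   i=6: 11   i=7: 95
  i=8: 178
Match at i=8, j=7: k = 8·14 + 7 = 119.

119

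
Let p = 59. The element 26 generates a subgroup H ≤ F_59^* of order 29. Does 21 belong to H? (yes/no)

yes

21 ∈ ⟨26⟩ iff 21^29 ≡ 1 (mod 59), since |⟨26⟩| = 29.
21^29 mod 59 = 1.
Since 1 = 1, 21 lies in the subgroup.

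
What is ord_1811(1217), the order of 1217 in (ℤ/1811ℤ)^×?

The order of 1217 must divide p − 1 = 1810 = 2 · 5 · 181.
Divisors: 1, 2, 5, 10, 181, 362, 905, 1810.
Check each in increasing order: 1217^1 ≡ 1217;  1217^2 ≡ 1502;  1217^5 ≡ 1184;  1217^10 ≡ 142;  1217^181 ≡ 1040;  1217^362 ≡ 433;  1217^905 ≡ 1.
Smallest exponent giving 1 is 905.

905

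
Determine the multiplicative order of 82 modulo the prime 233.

232

The order of 82 must divide p − 1 = 232 = 2^3 · 29.
Divisors: 1, 2, 4, 8, 29, 58, 116, 232.
Check each in increasing order: 82^1 ≡ 82;  82^2 ≡ 200;  82^4 ≡ 157;  82^8 ≡ 184;  82^29 ≡ 12;  82^58 ≡ 144;  82^116 ≡ 232;  82^232 ≡ 1.
Smallest exponent giving 1 is 232.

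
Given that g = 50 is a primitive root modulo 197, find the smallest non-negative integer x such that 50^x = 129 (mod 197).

77

Baby-step giant-step with m = ceil(sqrt(196)) = 14.
Baby table (50^j mod 197 for j=0..13):
  0:1  1:50  2:136  3:102  4:175  5:82  6:160  7:120
  8:90  9:166  10:26  11:118  12:187  13:91
Giant step factor: 50^(-14) ≡ 83 (mod 197).
Scan 129·83^i mod 197 for i = 0, 1, …:
  i=0: 129   i=1: 69   i=2: 14   i=3: 177
  i=4: 113   i=5: 120
Match at i=5, j=7: x = 5·14 + 7 = 77.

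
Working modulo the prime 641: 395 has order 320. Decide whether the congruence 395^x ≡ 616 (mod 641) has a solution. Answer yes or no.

yes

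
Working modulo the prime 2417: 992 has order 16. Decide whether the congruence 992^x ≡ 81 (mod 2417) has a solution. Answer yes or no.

81 ∈ ⟨992⟩ iff 81^16 ≡ 1 (mod 2417), since |⟨992⟩| = 16.
81^16 mod 2417 = 256.
Since 256 ≠ 1, 81 does not lie in the subgroup.

no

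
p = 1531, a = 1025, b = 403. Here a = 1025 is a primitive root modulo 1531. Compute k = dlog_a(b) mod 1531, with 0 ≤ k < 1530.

Baby-step giant-step with m = ceil(sqrt(1530)) = 40.
Baby table (1025^j mod 1531 for j=0..39):
  0:1  1:1025  2:359  3:535  4:277  5:690  6:1459  7:1219
  8:179  9:1286  10:1490  11:843  12:591  13:1030  14:891  15:799
  16:1421  17:544  18:316  19:859  20:150  21:650  22:265  23:638
  24:213  25:923  26:1448  27:661  28:823  29:1525  30:1505  31:908
  32:1383  33:1400  34:453  35:432  36:341  37:457  38:1470  39:246
Giant step factor: 1025^(-40) ≡ 349 (mod 1531).
Scan 403·349^i mod 1531 for i = 0, 1, …:
  i=0: 403   i=1: 1326   i=2: 412   i=3: 1405
  i=4: 425   i=5: 1349   i=6: 784   i=7: 1098
  i=8: 452   i=9: 55   i=10: 823
Match at i=10, j=28: k = 10·40 + 28 = 428.

428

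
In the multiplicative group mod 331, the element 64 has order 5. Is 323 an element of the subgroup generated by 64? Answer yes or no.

323 ∈ ⟨64⟩ iff 323^5 ≡ 1 (mod 331), since |⟨64⟩| = 5.
323^5 mod 331 = 1.
Since 1 = 1, 323 lies in the subgroup.

yes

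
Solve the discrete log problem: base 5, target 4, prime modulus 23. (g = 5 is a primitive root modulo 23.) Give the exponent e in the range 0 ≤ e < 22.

Successive powers of 5 modulo 23:
  5^0=1  5^1=5  5^2=2  5^3=10  5^4=4
So 5^4 ≡ 4 (mod 23), giving e = 4.

4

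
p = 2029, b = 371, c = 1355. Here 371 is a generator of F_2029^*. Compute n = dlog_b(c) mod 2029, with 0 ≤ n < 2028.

Baby-step giant-step with m = ceil(sqrt(2028)) = 46.
Baby table (371^j mod 2029 for j=0..45):
  0:1  1:371  2:1698  3:968  4:2024  5:174  6:1655  7:1247
  8:25  9:1159  10:1870  11:1881  12:1904  13:292  14:795  15:740
  16:625  17:569  18:83  19:358  20:933  21:1213  22:1614  23:239
  24:1422  25:22  26:46  27:834  28:1006  29:1919  30:1799  31:1917
  32:1057  33:550  34:1150  35:560  36:802  37:1308  38:337  39:1258
  40:48  41:1576  42:344  43:1826  44:1789  45:236
Giant step factor: 371^(-46) ≡ 742 (mod 2029).
Scan 1355·742^i mod 2029 for i = 0, 1, …:
  i=0: 1355   i=1: 1055   i=2: 1645   i=3: 1161
  i=4: 1166   i=5: 818   i=6: 285   i=7: 454
  i=8: 54   i=9: 1517     …   i=20: 1183
  i=21: 1258
Match at i=21, j=39: n = 21·46 + 39 = 1005.

1005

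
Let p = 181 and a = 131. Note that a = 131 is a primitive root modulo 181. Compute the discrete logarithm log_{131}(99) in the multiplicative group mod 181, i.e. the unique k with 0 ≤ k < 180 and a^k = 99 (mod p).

138

Baby-step giant-step with m = ceil(sqrt(180)) = 14.
Baby table (131^j mod 181 for j=0..13):
  0:1  1:131  2:147  3:71  4:70  5:120  6:154  7:83
  8:13  9:74  10:101  11:18  12:5  13:112
Giant step factor: 131^(-14) ≡ 33 (mod 181).
Scan 99·33^i mod 181 for i = 0, 1, …:
  i=0: 99   i=1: 9   i=2: 116   i=3: 27
  i=4: 167   i=5: 81   i=6: 139   i=7: 62
  i=8: 55   i=9: 5
Match at i=9, j=12: k = 9·14 + 12 = 138.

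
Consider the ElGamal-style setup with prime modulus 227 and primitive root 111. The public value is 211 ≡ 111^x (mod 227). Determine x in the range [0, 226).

23

Baby-step giant-step with m = ceil(sqrt(226)) = 16.
Baby table (111^j mod 227 for j=0..15):
  0:1  1:111  2:63  3:183  4:110  5:179  6:120  7:154
  8:69  9:168  10:34  11:142  12:99  13:93  14:108  15:184
Giant step factor: 111^(-16) ≡ 189 (mod 227).
Scan 211·189^i mod 227 for i = 0, 1, …:
  i=0: 211   i=1: 154
Match at i=1, j=7: x = 1·16 + 7 = 23.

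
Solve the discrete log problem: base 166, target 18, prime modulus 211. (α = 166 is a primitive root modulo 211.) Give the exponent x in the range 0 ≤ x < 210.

Baby-step giant-step with m = ceil(sqrt(210)) = 15.
Baby table (166^j mod 211 for j=0..14):
  0:1  1:166  2:126  3:27  4:51  5:26  6:96  7:111
  8:69  9:60  10:43  11:175  12:143  13:106  14:83
Giant step factor: 166^(-15) ≡ 67 (mod 211).
Scan 18·67^i mod 211 for i = 0, 1, …:
  i=0: 18   i=1: 151   i=2: 200   i=3: 107
  i=4: 206   i=5: 87   i=6: 132   i=7: 193
  i=8: 60
Match at i=8, j=9: x = 8·15 + 9 = 129.

129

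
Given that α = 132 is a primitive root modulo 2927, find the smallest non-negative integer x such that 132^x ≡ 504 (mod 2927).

2393

Baby-step giant-step with m = ceil(sqrt(2926)) = 55.
Baby table (132^j mod 2927 for j=0..54):
  0:1  1:132  2:2789  3:2273  4:1482  5:2442  6:374  7:2536
  8:1074  9:1272  10:1065  11:84  12:2307  13:116  14:677  15:1554
  16:238  17:2146  18:2280  19:2406  20:1476  21:1650  22:1202  23:606
  24:963  25:1255  26:1748  27:2430  28:1717  29:1265  30:141  31:1050
  32:1031  33:1450  34:1145  35:1863  36:48  37:482  38:2157  39:805
  40:888  41:136  42:390  43:1721  44:1793  45:2516  46:1361  47:1105
  48:2437  49:2641  50:299  51:1417  52:2643  53:563  54:1141
Giant step factor: 132^(-55) ≡ 410 (mod 2927).
Scan 504·410^i mod 2927 for i = 0, 1, …:
  i=0: 504   i=1: 1750   i=2: 385   i=3: 2719
  i=4: 2530   i=5: 1142   i=6: 2827   i=7: 2905
  i=8: 2688   i=9: 1528     …   i=42: 354
  i=43: 1717
Match at i=43, j=28: x = 43·55 + 28 = 2393.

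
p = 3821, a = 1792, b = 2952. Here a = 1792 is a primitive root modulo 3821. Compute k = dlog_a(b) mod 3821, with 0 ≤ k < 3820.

1013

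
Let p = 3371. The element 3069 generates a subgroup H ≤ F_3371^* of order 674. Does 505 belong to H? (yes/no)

no

505 ∈ ⟨3069⟩ iff 505^674 ≡ 1 (mod 3371), since |⟨3069⟩| = 674.
505^674 mod 3371 = 1886.
Since 1886 ≠ 1, 505 does not lie in the subgroup.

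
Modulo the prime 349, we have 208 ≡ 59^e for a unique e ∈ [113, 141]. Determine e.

Compute 59^113 mod 349 = 7, then multiply by 59 repeatedly:
  59^113=7  59^114=64  59^115=286  59^116=122  59^117=218
  59^118=298  59^119=132  59^120=110  59^121=208
Found 208 at exponent 121.

121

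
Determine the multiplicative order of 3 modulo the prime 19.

The order of 3 must divide p − 1 = 18 = 2 · 3^2.
Divisors: 1, 2, 3, 6, 9, 18.
Check each in increasing order: 3^1 ≡ 3;  3^2 ≡ 9;  3^3 ≡ 8;  3^6 ≡ 7;  3^9 ≡ 18;  3^18 ≡ 1.
Smallest exponent giving 1 is 18.

18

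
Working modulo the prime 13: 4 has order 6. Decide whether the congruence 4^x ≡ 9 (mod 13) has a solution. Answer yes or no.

⟨4⟩ has order 6; its elements mod 13 are {1, 3, 4, 9, 10, 12}.
9 is in this set.

yes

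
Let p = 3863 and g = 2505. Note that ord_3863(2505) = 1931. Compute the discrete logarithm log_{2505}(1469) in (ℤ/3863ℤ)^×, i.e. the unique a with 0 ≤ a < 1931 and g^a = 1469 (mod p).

Baby-step giant-step with m = ceil(sqrt(1931)) = 44.
Baby table (2505^j mod 3863 for j=0..43):
  0:1  1:2505  2:1513  3:462  4:2273  5:3666  6:979  7:3253
  8:1698  9:327  10:179  11:287  12:417  13:1575  14:1252  15:3367
  16:1406  17:2837  18:2628  19:588  20:1137  21:1154  22:1246  23:3789
  24:54  25:65  26:579  27:1770  28:2989  29:951  30:2647  31:1827
  32:2843  33:2206  34:1940  35:46  36:3203  37:64  38:1937  39:257
  40:2527  41:2541  42:2844  43:848
Giant step factor: 2505^(-44) ≡ 2233 (mod 3863).
Scan 1469·2233^i mod 3863 for i = 0, 1, …:
  i=0: 1469   i=1: 590   i=2: 187   i=3: 367
  i=4: 555   i=5: 3155   i=6: 2866   i=7: 2650
  i=8: 3197   i=9: 77     …   i=17: 1038
  i=18: 54
Match at i=18, j=24: a = 18·44 + 24 = 816.

816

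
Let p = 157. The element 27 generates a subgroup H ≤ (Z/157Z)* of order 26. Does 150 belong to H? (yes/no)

150 ∈ ⟨27⟩ iff 150^26 ≡ 1 (mod 157), since |⟨27⟩| = 26.
150^26 mod 157 = 156.
Since 156 ≠ 1, 150 does not lie in the subgroup.

no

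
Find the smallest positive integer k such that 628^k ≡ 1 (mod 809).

808

The order of 628 must divide p − 1 = 808 = 2^3 · 101.
Divisors: 1, 2, 4, 8, 101, 202, 404, 808.
Check each in increasing order: 628^1 ≡ 628;  628^2 ≡ 401;  628^4 ≡ 619;  628^8 ≡ 504;  628^101 ≡ 570;  628^202 ≡ 491;  628^404 ≡ 808;  628^808 ≡ 1.
Smallest exponent giving 1 is 808.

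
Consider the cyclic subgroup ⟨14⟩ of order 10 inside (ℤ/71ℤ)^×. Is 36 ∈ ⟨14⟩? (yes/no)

⟨14⟩ has order 10; its elements mod 71 are {1, 5, 14, 17, 25, 46, 54, 57, 66, 70}.
36 is not in this set.

no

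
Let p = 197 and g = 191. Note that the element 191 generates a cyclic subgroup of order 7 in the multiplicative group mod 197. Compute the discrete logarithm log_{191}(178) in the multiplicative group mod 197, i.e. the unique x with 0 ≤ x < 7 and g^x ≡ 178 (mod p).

3

Successive powers of 191 modulo 197:
  191^0=1  191^1=191  191^2=36  191^3=178
So 191^3 ≡ 178 (mod 197), giving x = 3.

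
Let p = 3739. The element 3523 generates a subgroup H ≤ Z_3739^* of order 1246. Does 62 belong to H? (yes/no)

62 ∈ ⟨3523⟩ iff 62^1246 ≡ 1 (mod 3739), since |⟨3523⟩| = 1246.
62^1246 mod 3739 = 1.
Since 1 = 1, 62 lies in the subgroup.

yes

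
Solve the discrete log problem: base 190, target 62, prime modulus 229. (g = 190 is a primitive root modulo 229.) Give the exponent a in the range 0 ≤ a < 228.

Baby-step giant-step with m = ceil(sqrt(228)) = 16.
Baby table (190^j mod 229 for j=0..15):
  0:1  1:190  2:147  3:221  4:83  5:198  6:64  7:23
  8:19  9:175  10:45  11:77  12:203  13:98  14:71  15:208
Giant step factor: 190^(-16) ≡ 144 (mod 229).
Scan 62·144^i mod 229 for i = 0, 1, …:
  i=0: 62   i=1: 226   i=2: 26   i=3: 80
  i=4: 70   i=5: 4   i=6: 118   i=7: 46
  i=8: 212   i=9: 71
Match at i=9, j=14: a = 9·16 + 14 = 158.

158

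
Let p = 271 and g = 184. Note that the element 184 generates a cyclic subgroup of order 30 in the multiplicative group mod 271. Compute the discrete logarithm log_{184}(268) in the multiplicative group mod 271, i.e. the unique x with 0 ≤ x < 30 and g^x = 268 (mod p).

Successive powers of 184 modulo 271:
  184^0=1  184^1=184  184^2=252  184^3=27  184^4=90  184^5=29
  184^6=187  184^7=262  184^8=241  184^9=171  184^10=28  184^11=3
  184^12=10  184^13=214  184^14=81  184^15=270  184^16=87  184^17=19
  184^18=244  184^19=181  184^20=242  184^21=84  184^22=9  184^23=30
  184^24=100  184^25=243  184^26=268
So 184^26 ≡ 268 (mod 271), giving x = 26.

26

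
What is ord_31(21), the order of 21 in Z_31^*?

The order of 21 must divide p − 1 = 30 = 2 · 3 · 5.
Divisors: 1, 2, 3, 5, 6, 10, 15, 30.
Check each in increasing order: 21^1 ≡ 21;  21^2 ≡ 7;  21^3 ≡ 23;  21^5 ≡ 6;  21^6 ≡ 2;  21^10 ≡ 5;  21^15 ≡ 30;  21^30 ≡ 1.
Smallest exponent giving 1 is 30.

30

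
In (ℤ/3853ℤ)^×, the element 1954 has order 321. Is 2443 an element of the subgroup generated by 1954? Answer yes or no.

no

2443 ∈ ⟨1954⟩ iff 2443^321 ≡ 1 (mod 3853), since |⟨1954⟩| = 321.
2443^321 mod 3853 = 2990.
Since 2990 ≠ 1, 2443 does not lie in the subgroup.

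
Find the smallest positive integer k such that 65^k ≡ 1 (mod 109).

108

The order of 65 must divide p − 1 = 108 = 2^2 · 3^3.
Divisors: 1, 2, 3, 4, 6, 9, 12, 18, 27, 36, 54, 108.
Check each in increasing order: 65^1 ≡ 65;  65^2 ≡ 83;  65^3 ≡ 54;  65^4 ≡ 22;  65^6 ≡ 82;  65^9 ≡ 68;  65^12 ≡ 75;  65^18 ≡ 46;  65^27 ≡ 76;  65^36 ≡ 45;  65^54 ≡ 108;  65^108 ≡ 1.
Smallest exponent giving 1 is 108.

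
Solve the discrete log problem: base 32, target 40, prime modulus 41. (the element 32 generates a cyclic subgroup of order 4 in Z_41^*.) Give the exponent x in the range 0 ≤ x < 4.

2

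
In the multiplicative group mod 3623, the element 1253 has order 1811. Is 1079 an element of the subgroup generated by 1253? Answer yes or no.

1079 ∈ ⟨1253⟩ iff 1079^1811 ≡ 1 (mod 3623), since |⟨1253⟩| = 1811.
1079^1811 mod 3623 = 1.
Since 1 = 1, 1079 lies in the subgroup.

yes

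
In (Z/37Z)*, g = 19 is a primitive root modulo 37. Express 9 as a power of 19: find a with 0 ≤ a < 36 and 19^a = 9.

Successive powers of 19 modulo 37:
  19^0=1  19^1=19  19^2=28  19^3=14  19^4=7  19^5=22
  19^6=11  19^7=24  19^8=12  19^9=6  19^10=3  19^11=20
  19^12=10  19^13=5  19^14=21  19^15=29  19^16=33  19^17=35
  19^18=36  19^19=18  19^20=9
So 19^20 ≡ 9 (mod 37), giving a = 20.

20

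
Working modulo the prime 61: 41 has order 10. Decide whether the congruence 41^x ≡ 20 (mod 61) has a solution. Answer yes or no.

yes

20 ∈ ⟨41⟩ iff 20^10 ≡ 1 (mod 61), since |⟨41⟩| = 10.
20^10 mod 61 = 1.
Since 1 = 1, 20 lies in the subgroup.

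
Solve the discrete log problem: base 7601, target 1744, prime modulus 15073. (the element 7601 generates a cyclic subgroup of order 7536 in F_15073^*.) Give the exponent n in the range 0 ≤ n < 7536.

3312

Baby-step giant-step with m = ceil(sqrt(7536)) = 87.
Baby table (7601^j mod 15073 for j=0..86):
  0:1  1:7601  2:392  3:10211  4:2934  5:8367  6:4580  7:9023
  8:1673  9:9934  10:7677  11:5294  12:9857  13:10247  14:5256  15:7406
  16:10424  17:9136  18:1425  19:9011  20:899  21:5230  22:5729  23:232
  24:14964  25:506  26:2491  27:2403  28:11800  29:7450  30:13262  31:11311
  32:13592  33:2450  34:7295  35:10801  36:10843  37:13552  38:14943  39:6688
  40:9332  41:14067  42:10478  43:12619  44:7520  45:2704  46:8605  47:4858
  48:11881  49:5138  50:14868  51:9387  52:10078  53:1892  54:1450  55:3087
  56:10699  57:4264  58:3714  59:13458  60:8880  61:15059  62:14170  63:9585
  64:7776  65:4143  66:3446  67:11245  68:9335  69:6724  70:11654  71:13106
  72:1249  73:12732  74:7272  75:1781  76:1827  77:4794  78:7753  79:10196
  80:9503  81:2487  82:2145  83:10232  84:11825  85:1526  86:7989
Giant step factor: 7601^(-87) ≡ 4900 (mod 15073).
Scan 1744·4900^i mod 15073 for i = 0, 1, …:
  i=0: 1744   i=1: 14282   i=2: 12934   i=3: 9708
  i=4: 13885   i=5: 12051   i=6: 8959   i=7: 6524
  i=8: 12840   i=9: 1298     …   i=37: 5661
  i=38: 4580
Match at i=38, j=6: n = 38·87 + 6 = 3312.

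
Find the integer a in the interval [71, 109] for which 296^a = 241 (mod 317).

75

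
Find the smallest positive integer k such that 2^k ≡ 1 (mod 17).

The order of 2 must divide p − 1 = 16 = 2^4.
Divisors: 1, 2, 4, 8, 16.
Check each in increasing order: 2^1 ≡ 2;  2^2 ≡ 4;  2^4 ≡ 16;  2^8 ≡ 1.
Smallest exponent giving 1 is 8.

8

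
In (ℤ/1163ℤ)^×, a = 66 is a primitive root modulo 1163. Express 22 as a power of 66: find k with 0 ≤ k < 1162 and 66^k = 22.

717

Baby-step giant-step with m = ceil(sqrt(1162)) = 35.
Baby table (66^j mod 1163 for j=0..34):
  0:1  1:66  2:867  3:235  4:391  5:220  6:564  7:8
  8:528  9:1121  10:717  11:802  12:597  13:1023  14:64  15:735
  16:827  17:1084  18:601  19:124  20:43  21:512  22:65  23:801
  24:531  25:156  26:992  27:344  28:607  29:520  30:593  31:759
  32:85  33:958  34:426
Giant step factor: 66^(-35) ≡ 553 (mod 1163).
Scan 22·553^i mod 1163 for i = 0, 1, …:
  i=0: 22   i=1: 536   i=2: 1006   i=3: 404
  i=4: 116   i=5: 183   i=6: 18   i=7: 650
  i=8: 83   i=9: 542     …   i=19: 166
  i=20: 1084
Match at i=20, j=17: k = 20·35 + 17 = 717.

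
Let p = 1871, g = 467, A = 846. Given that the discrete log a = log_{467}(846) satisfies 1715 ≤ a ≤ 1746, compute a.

Compute 467^1715 mod 1871 = 1355, then multiply by 467 repeatedly:
  467^1715=1355  467^1716=387  467^1717=1113  467^1718=1504  467^1719=743
  467^1720=846
Found 846 at exponent 1720.

1720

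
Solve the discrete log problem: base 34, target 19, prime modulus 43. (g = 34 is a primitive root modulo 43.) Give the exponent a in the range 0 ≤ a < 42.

Baby-step giant-step with m = ceil(sqrt(42)) = 7.
Baby table (34^j mod 43 for j=0..6):
  0:1  1:34  2:38  3:2  4:25  5:33  6:4
Giant step factor: 34^(-7) ≡ 37 (mod 43).
Scan 19·37^i mod 43 for i = 0, 1, …:
  i=0: 19   i=1: 15   i=2: 39   i=3: 24
  i=4: 28   i=5: 4
Match at i=5, j=6: a = 5·7 + 6 = 41.

41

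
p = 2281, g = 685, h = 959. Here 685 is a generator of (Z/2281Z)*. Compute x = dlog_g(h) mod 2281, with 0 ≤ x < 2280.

614

Baby-step giant-step with m = ceil(sqrt(2280)) = 48.
Baby table (685^j mod 2281 for j=0..47):
  0:1  1:685  2:1620  3:1134  4:1250  5:875  6:1753  7:999
  8:15  9:1151  10:1490  11:1043  12:502  13:1720  14:1204  15:1299
  16:225  17:1298  18:1821  19:1959  20:687  21:709  22:2093  23:1237
  24:1094  25:1222  26:2224  27:2013  28:1181  29:1511  30:1742  31:307
  32:443  33:82  34:1426  35:542  36:1748  37:2136  38:1039  39:43
  40:2083  41:1230  42:861  43:1287  44:1129  45:106  46:1899  47:645
Giant step factor: 685^(-48) ≡ 1844 (mod 2281).
Scan 959·1844^i mod 2281 for i = 0, 1, …:
  i=0: 959   i=1: 621   i=2: 62   i=3: 278
  i=4: 1688   i=5: 1388   i=6: 190   i=7: 1367
  i=8: 243   i=9: 1016   i=10: 803   i=11: 363
  i=12: 1039
Match at i=12, j=38: x = 12·48 + 38 = 614.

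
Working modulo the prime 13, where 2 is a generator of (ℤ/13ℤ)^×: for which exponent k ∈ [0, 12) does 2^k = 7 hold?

11

Successive powers of 2 modulo 13:
  2^0=1  2^1=2  2^2=4  2^3=8  2^4=3  2^5=6
  2^6=12  2^7=11  2^8=9  2^9=5  2^10=10  2^11=7
So 2^11 ≡ 7 (mod 13), giving k = 11.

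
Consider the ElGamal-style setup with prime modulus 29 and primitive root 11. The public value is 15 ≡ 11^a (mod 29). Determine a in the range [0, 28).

19

Successive powers of 11 modulo 29:
  11^0=1  11^1=11  11^2=5  11^3=26  11^4=25  11^5=14
  11^6=9  11^7=12  11^8=16  11^9=2  11^10=22  11^11=10
  11^12=23  11^13=21  11^14=28  11^15=18  11^16=24  11^17=3
  11^18=4  11^19=15
So 11^19 ≡ 15 (mod 29), giving a = 19.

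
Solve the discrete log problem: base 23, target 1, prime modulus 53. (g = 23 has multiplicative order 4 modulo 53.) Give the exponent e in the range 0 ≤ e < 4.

0

Successive powers of 23 modulo 53:
  23^0=1
So 23^0 ≡ 1 (mod 53), giving e = 0.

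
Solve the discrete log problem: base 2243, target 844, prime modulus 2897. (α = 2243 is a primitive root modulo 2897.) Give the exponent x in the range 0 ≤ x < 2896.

1618

Baby-step giant-step with m = ceil(sqrt(2896)) = 54.
Baby table (2243^j mod 2897 for j=0..53):
  0:1  1:2243  2:1857  3:2262  4:1019  5:2781  6:542  7:1863
  8:1235  9:573  10:1868  11:862  12:1167  13:1590  14:163  15:587
  16:1403  17:787  18:968  19:1371  20:1436  21:2381  22:1412  23:695
  24:299  25:1450  26:1916  27:1337  28:496  29:80  30:2723  31:813
  32:1346  33:404  34:2308  35:2802  36:1293  37:302  38:2385  39:1693
  40:2329  41:656  42:2629  43:1452  44:608  45:2154  46:2123  47:2118
  48:2491  49:1897  50:2175  51:2874  52:557  53:744
Giant step factor: 2243^(-54) ≡ 169 (mod 2897).
Scan 844·169^i mod 2897 for i = 0, 1, …:
  i=0: 844   i=1: 683   i=2: 2444   i=3: 1662
  i=4: 2766   i=5: 1037   i=6: 1433   i=7: 1726
  i=8: 1994   i=9: 934     …   i=28: 209
  i=29: 557
Match at i=29, j=52: x = 29·54 + 52 = 1618.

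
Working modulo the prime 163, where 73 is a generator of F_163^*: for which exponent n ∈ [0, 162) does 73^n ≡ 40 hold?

90

Baby-step giant-step with m = ceil(sqrt(162)) = 13.
Baby table (73^j mod 163 for j=0..12):
  0:1  1:73  2:113  3:99  4:55  5:103  6:21  7:66
  8:91  9:123  10:14  11:44  12:115
Giant step factor: 73^(-13) ≡ 2 (mod 163).
Scan 40·2^i mod 163 for i = 0, 1, …:
  i=0: 40   i=1: 80   i=2: 160   i=3: 157
  i=4: 151   i=5: 139   i=6: 115
Match at i=6, j=12: n = 6·13 + 12 = 90.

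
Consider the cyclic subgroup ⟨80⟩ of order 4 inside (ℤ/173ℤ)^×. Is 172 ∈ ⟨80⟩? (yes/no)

⟨80⟩ has order 4; its elements mod 173 are {1, 80, 93, 172}.
172 is in this set.

yes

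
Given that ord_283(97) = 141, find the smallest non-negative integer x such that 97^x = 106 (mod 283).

Baby-step giant-step with m = ceil(sqrt(141)) = 12.
Baby table (97^j mod 283 for j=0..11):
  0:1  1:97  2:70  3:281  4:89  5:143  6:4  7:105
  8:280  9:275  10:73  11:6
Giant step factor: 97^(-12) ≡ 230 (mod 283).
Scan 106·230^i mod 283 for i = 0, 1, …:
  i=0: 106   i=1: 42   i=2: 38   i=3: 250
  i=4: 51   i=5: 127   i=6: 61   i=7: 163
  i=8: 134   i=9: 256   i=10: 16   i=11: 1
Match at i=11, j=0: x = 11·12 + 0 = 132.

132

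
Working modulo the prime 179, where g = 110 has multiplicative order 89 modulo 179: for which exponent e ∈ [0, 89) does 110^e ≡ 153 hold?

36

Baby-step giant-step with m = ceil(sqrt(89)) = 10.
Baby table (110^j mod 179 for j=0..9):
  0:1  1:110  2:107  3:135  4:172  5:125  6:146  7:129
  8:49  9:20
Giant step factor: 110^(-10) ≡ 31 (mod 179).
Scan 153·31^i mod 179 for i = 0, 1, …:
  i=0: 153   i=1: 89   i=2: 74   i=3: 146
Match at i=3, j=6: e = 3·10 + 6 = 36.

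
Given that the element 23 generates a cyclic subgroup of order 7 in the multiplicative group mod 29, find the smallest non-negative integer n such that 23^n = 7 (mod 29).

Successive powers of 23 modulo 29:
  23^0=1  23^1=23  23^2=7
So 23^2 ≡ 7 (mod 29), giving n = 2.

2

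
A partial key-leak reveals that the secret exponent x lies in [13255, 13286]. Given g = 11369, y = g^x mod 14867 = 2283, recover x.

Compute 11369^13255 mod 14867 = 4625, then multiply by 11369 repeatedly:
  11369^13255=4625  11369^13256=11913  11369^13257=527  11369^13258=62  11369^13259=6129
  11369^13260=13839  11369^13261=12997  11369^13262=14647  11369^13263=11343  11369^13264=2209
  11369^13265=3758  11369^13266=11811  11369^13267=515  11369^13268=12304  11369^13269=573
  11369^13270=2691  11369^13271=12560  11369^13272=11972  11369^13273=2283
Found 2283 at exponent 13273.

13273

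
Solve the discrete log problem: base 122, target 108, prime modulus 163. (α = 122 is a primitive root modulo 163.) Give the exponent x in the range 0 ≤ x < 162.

131

Baby-step giant-step with m = ceil(sqrt(162)) = 13.
Baby table (122^j mod 163 for j=0..12):
  0:1  1:122  2:51  3:28  4:156  5:124  6:132  7:130
  8:49  9:110  10:54  11:68  12:146
Giant step factor: 122^(-13) ≡ 29 (mod 163).
Scan 108·29^i mod 163 for i = 0, 1, …:
  i=0: 108   i=1: 35   i=2: 37   i=3: 95
  i=4: 147   i=5: 25   i=6: 73   i=7: 161
  i=8: 105   i=9: 111   i=10: 122
Match at i=10, j=1: x = 10·13 + 1 = 131.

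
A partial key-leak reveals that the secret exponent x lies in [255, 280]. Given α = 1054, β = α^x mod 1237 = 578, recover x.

Compute 1054^255 mod 1237 = 974, then multiply by 1054 repeatedly:
  1054^255=974  1054^256=1123  1054^257=1070  1054^258=873  1054^259=1051
  1054^260=639  1054^261=578
Found 578 at exponent 261.

261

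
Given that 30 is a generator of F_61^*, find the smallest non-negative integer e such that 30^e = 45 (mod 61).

26

Successive powers of 30 modulo 61:
  30^0=1  30^1=30  30^2=46  30^3=38  30^4=42  30^5=40
  30^6=41  30^7=10  30^8=56  30^9=33  30^10=14  30^11=54
  30^12=34  30^13=44  30^14=39  30^15=11  30^16=25  30^17=18
  30^18=52  30^19=35  30^20=13  30^21=24  30^22=49  30^23=6
  30^24=58  30^25=32  30^26=45
So 30^26 ≡ 45 (mod 61), giving e = 26.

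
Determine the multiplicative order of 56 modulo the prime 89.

88

The order of 56 must divide p − 1 = 88 = 2^3 · 11.
Divisors: 1, 2, 4, 8, 11, 22, 44, 88.
Check each in increasing order: 56^1 ≡ 56;  56^2 ≡ 21;  56^4 ≡ 85;  56^8 ≡ 16;  56^11 ≡ 37;  56^22 ≡ 34;  56^44 ≡ 88;  56^88 ≡ 1.
Smallest exponent giving 1 is 88.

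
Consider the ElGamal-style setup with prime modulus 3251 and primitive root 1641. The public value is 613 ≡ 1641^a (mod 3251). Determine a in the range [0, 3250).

3242

Baby-step giant-step with m = ceil(sqrt(3250)) = 58.
Baby table (1641^j mod 3251 for j=0..57):
  0:1  1:1641  2:1053  3:1692  4:218  5:128  6:1984  7:1493
  8:2010  9:1896  10:129  11:374  12:2546  13:451  14:2114  15:257
  16:2358  17:788  18:2461  19:759  20:386  21:2732  22:83  23:2912
  24:2873  25:643  26:1839  27:871  28:2122  29:381  30:1029  31:1320
  32:954  33:1783  34:3  35:1672  36:3159  37:1825  38:654  39:384
  40:2701  41:1228  42:2779  43:2437  44:387  45:1122  46:1136  47:1353
  48:3091  49:771  50:572  51:2364  52:881  53:2277  54:1158  55:1694
  56:249  57:2234
Giant step factor: 1641^(-58) ≡ 1098 (mod 3251).
Scan 613·1098^i mod 3251 for i = 0, 1, …:
  i=0: 613   i=1: 117   i=2: 1677   i=3: 1280
  i=4: 1008   i=5: 1444   i=6: 2275   i=7: 1182
  i=8: 687   i=9: 94     …   i=54: 2254
  i=55: 881
Match at i=55, j=52: a = 55·58 + 52 = 3242.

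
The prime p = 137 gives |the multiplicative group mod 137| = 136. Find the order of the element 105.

68

The order of 105 must divide p − 1 = 136 = 2^3 · 17.
Divisors: 1, 2, 4, 8, 17, 34, 68, 136.
Check each in increasing order: 105^1 ≡ 105;  105^2 ≡ 65;  105^4 ≡ 115;  105^8 ≡ 73;  105^17 ≡ 37;  105^34 ≡ 136;  105^68 ≡ 1.
Smallest exponent giving 1 is 68.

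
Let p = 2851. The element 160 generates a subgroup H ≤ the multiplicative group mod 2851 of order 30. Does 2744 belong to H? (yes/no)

2744 ∈ ⟨160⟩ iff 2744^30 ≡ 1 (mod 2851), since |⟨160⟩| = 30.
2744^30 mod 2851 = 1.
Since 1 = 1, 2744 lies in the subgroup.

yes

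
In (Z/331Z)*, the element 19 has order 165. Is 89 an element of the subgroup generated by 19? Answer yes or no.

yes

89 ∈ ⟨19⟩ iff 89^165 ≡ 1 (mod 331), since |⟨19⟩| = 165.
89^165 mod 331 = 1.
Since 1 = 1, 89 lies in the subgroup.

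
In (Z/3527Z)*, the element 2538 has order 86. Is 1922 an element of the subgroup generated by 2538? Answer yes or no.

no

1922 ∈ ⟨2538⟩ iff 1922^86 ≡ 1 (mod 3527), since |⟨2538⟩| = 86.
1922^86 mod 3527 = 1484.
Since 1484 ≠ 1, 1922 does not lie in the subgroup.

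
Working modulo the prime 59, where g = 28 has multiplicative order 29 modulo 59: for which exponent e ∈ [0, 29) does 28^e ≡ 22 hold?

10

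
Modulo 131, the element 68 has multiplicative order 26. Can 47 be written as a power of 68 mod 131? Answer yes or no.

yes

47 ∈ ⟨68⟩ iff 47^26 ≡ 1 (mod 131), since |⟨68⟩| = 26.
47^26 mod 131 = 1.
Since 1 = 1, 47 lies in the subgroup.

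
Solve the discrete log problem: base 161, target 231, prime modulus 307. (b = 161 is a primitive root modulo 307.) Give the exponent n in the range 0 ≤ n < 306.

Baby-step giant-step with m = ceil(sqrt(306)) = 18.
Baby table (161^j mod 307 for j=0..17):
  0:1  1:161  2:133  3:230  4:190  5:197  6:96  7:106
  8:181  9:283  10:127  11:185  12:6  13:45  14:184  15:152
  16:219  17:261
Giant step factor: 161^(-18) ≡ 105 (mod 307).
Scan 231·105^i mod 307 for i = 0, 1, …:
  i=0: 231   i=1: 2   i=2: 210   i=3: 253
  i=4: 163   i=5: 230
Match at i=5, j=3: n = 5·18 + 3 = 93.

93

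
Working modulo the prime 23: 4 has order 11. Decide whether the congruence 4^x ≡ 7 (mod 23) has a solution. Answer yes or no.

no

⟨4⟩ has order 11; its elements mod 23 are {1, 2, 3, 4, 6, 8, 9, 12, 13, 16, 18}.
7 is not in this set.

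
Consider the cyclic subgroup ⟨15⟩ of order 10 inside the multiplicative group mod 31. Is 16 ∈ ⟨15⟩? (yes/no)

⟨15⟩ has order 10; its elements mod 31 are {1, 2, 4, 8, 15, 16, 23, 27, 29, 30}.
16 is in this set.

yes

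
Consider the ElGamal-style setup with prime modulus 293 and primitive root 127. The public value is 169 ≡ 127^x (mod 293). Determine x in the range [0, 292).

Baby-step giant-step with m = ceil(sqrt(292)) = 18.
Baby table (127^j mod 293 for j=0..17):
  0:1  1:127  2:14  3:20  4:196  5:280  6:107  7:111
  8:33  9:89  10:169  11:74  12:22  13:157  14:15  15:147
  16:210  17:7
Giant step factor: 127^(-18) ≡ 88 (mod 293).
Scan 169·88^i mod 293 for i = 0, 1, …:
  i=0: 169
Match at i=0, j=10: x = 0·18 + 10 = 10.

10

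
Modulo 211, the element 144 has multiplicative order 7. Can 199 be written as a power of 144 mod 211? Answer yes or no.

yes

⟨144⟩ has order 7; its elements mod 211 are {1, 58, 123, 144, 148, 171, 199}.
199 is in this set.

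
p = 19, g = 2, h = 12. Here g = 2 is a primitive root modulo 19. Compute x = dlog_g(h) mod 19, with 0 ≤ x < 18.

15

Successive powers of 2 modulo 19:
  2^0=1  2^1=2  2^2=4  2^3=8  2^4=16  2^5=13
  2^6=7  2^7=14  2^8=9  2^9=18  2^10=17  2^11=15
  2^12=11  2^13=3  2^14=6  2^15=12
So 2^15 ≡ 12 (mod 19), giving x = 15.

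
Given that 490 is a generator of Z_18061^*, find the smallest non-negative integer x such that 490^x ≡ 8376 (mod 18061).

8499

Baby-step giant-step with m = ceil(sqrt(18060)) = 135.
Baby table (490^j mod 18061 for j=0..134):
  0:1  1:490  2:5307  3:17707  4:7150  5:17727  6:16950  7:15501
  8:9870  9:14013  10:3190  11:9854  12:6173  13:8583  14:15518  15:139
  16:13927  17:15233  18:4977  19:495  20:7757  21:8120  22:5380  23:17355
  24:15280  25:9946  26:15131  27:9180  28:1011  29:7743  30:1260  31:3326
  32:4250  33:5485  34:14622  35:12624  36:8898  37:7319  38:10232  39:10783
  40:9858  41:8133  42:11750  43:14102  44:10678  45:12591  46:10789  47:12798
  48:3853  49:9626  50:2819  51:8674  52:5925  53:13490  54:17835  55:15687
  56:10705  57:7760  58:9590  59:3240  60:16293  61:608  62:8944  63:11798
  64:1500  65:12560  66:13660  67:10830  68:14827  69:4708  70:13173  71:6993
  72:13041  73:14557  74:16896  75:7102  76:12268  77:15068  78:14432  79:9829
  80:11984  81:2335  82:6307  83:1999  84:4216  85:6886  86:14794  87:6599
  88:591  89:614  90:11884  91:7518  92:17437  93:1277  94:11656  95:4164
  96:17528  97:9745  98:6946  99:8072  100:17982  101:15473  102:14211  103:9905
  104:13102  105:8325  106:15525  107:3569  108:14954  109:12755  110:844  111:16218
  112:18041  113:8261  114:2226  115:7080  116:1488  117:6680  118:4159  119:15078
  120:1271  121:8716  122:8444  123:1591  124:2967  125:8950  126:14738  127:15281
  128:10436  129:2377  130:8826  131:8161  132:7409  133:149  134:766
Giant step factor: 490^(-135) ≡ 10206 (mod 18061).
Scan 8376·10206^i mod 18061 for i = 0, 1, …:
  i=0: 8376   i=1: 2743   i=2: 508   i=3: 1141
  i=4: 13762   i=5: 12636   i=6: 7476   i=7: 10392
  i=8: 6560   i=9: 17294     …   i=61: 5902
  i=62: 2377
Match at i=62, j=129: x = 62·135 + 129 = 8499.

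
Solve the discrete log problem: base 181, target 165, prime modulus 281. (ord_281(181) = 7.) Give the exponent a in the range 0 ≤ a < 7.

2

Successive powers of 181 modulo 281:
  181^0=1  181^1=181  181^2=165
So 181^2 ≡ 165 (mod 281), giving a = 2.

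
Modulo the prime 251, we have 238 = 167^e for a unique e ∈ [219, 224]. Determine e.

Compute 167^219 mod 251 = 202, then multiply by 167 repeatedly:
  167^219=202  167^220=100  167^221=134  167^222=39  167^223=238
Found 238 at exponent 223.

223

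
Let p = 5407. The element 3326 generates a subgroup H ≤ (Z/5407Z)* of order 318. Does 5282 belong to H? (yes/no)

yes

5282 ∈ ⟨3326⟩ iff 5282^318 ≡ 1 (mod 5407), since |⟨3326⟩| = 318.
5282^318 mod 5407 = 1.
Since 1 = 1, 5282 lies in the subgroup.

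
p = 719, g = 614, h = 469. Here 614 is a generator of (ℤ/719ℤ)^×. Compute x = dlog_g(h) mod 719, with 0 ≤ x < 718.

Baby-step giant-step with m = ceil(sqrt(718)) = 27.
Baby table (614^j mod 719 for j=0..26):
  0:1  1:614  2:240  3:684  4:80  5:228  6:506  7:76
  8:648  9:265  10:216  11:328  12:72  13:349  14:24  15:356
  16:8  17:598  18:482  19:439  20:640  21:386  22:453  23:608
  24:151  25:682  26:290
Giant step factor: 614^(-27) ≡ 408 (mod 719).
Scan 469·408^i mod 719 for i = 0, 1, …:
  i=0: 469   i=1: 98   i=2: 439
Match at i=2, j=19: x = 2·27 + 19 = 73.

73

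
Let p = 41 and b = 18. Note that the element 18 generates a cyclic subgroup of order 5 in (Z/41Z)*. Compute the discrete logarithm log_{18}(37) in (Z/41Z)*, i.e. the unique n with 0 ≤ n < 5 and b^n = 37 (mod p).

2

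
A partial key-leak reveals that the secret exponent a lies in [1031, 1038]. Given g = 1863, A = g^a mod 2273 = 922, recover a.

1035

Compute 1863^1031 mod 2273 = 1009, then multiply by 1863 repeatedly:
  1863^1031=1009  1863^1032=2269  1863^1033=1640  1863^1034=408  1863^1035=922
Found 922 at exponent 1035.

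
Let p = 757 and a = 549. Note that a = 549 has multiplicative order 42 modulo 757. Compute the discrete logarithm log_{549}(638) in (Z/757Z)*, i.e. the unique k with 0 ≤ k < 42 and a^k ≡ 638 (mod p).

31

Baby-step giant-step with m = ceil(sqrt(42)) = 7.
Baby table (549^j mod 757 for j=0..6):
  0:1  1:549  2:115  3:304  4:356  5:138  6:62
Giant step factor: 549^(-7) ≡ 28 (mod 757).
Scan 638·28^i mod 757 for i = 0, 1, …:
  i=0: 638   i=1: 453   i=2: 572   i=3: 119
  i=4: 304
Match at i=4, j=3: k = 4·7 + 3 = 31.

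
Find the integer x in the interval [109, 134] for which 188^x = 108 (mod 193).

128

Compute 188^109 mod 193 = 127, then multiply by 188 repeatedly:
  188^109=127  188^110=137  188^111=87  188^112=144  188^113=52
  188^114=126  188^115=142  188^116=62  188^117=76  188^118=6
  188^119=163  188^120=150  188^121=22  188^122=83  188^123=164
  188^124=145  188^125=47  188^126=151  188^127=17  188^128=108
Found 108 at exponent 128.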